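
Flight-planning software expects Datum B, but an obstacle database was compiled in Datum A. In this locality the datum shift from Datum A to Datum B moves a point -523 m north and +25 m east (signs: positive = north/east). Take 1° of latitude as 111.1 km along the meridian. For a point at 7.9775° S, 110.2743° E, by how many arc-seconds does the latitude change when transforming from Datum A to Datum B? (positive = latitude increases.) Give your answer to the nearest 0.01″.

1° of latitude = 111.1 km, so Δφ = -523.0 / 111100 = -0.0047075° = -16.947″.

Δφ = -16.95″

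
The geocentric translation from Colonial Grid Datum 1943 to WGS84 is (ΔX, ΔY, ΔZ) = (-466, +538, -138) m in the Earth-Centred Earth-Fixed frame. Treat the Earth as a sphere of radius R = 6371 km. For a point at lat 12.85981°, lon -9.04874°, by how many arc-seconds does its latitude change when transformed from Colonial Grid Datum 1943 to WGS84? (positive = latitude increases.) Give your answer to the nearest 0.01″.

sin φ = 0.222566, cos φ = 0.974918, sin λ = -0.157275, cos λ = 0.987555.
North component: ΔN = −sin φ cos λ·ΔX − sin φ sin λ·ΔY + cos φ·ΔZ = −(0.222566)(0.987555)(-466) − (0.222566)(-0.157275)(538) + (0.974918)(-138) = -13.28 m.
1° of latitude spans πR/180 = 111195 m, so Δφ = -13.28 / 111195 × 3600 = -0.430″.

Δφ = -0.43″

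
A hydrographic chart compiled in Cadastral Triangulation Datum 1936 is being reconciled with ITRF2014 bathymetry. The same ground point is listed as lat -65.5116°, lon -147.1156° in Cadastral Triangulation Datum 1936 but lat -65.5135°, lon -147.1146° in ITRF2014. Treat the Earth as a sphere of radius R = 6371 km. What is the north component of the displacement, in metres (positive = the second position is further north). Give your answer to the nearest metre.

ΔN = -211 m

Δφ = -65.5135° − -65.5116° = -0.0019°; Δλ = -147.1146° − -147.1156° = +0.0010°.
1° along a meridian = πR/180 = 111195 m.
ΔN = Δφ × 111195 = -211.3 m; ΔE = Δλ × 111195 × cos(-65.5116°) = +0.0010 × 111195 × 0.414509 = 46.1 m.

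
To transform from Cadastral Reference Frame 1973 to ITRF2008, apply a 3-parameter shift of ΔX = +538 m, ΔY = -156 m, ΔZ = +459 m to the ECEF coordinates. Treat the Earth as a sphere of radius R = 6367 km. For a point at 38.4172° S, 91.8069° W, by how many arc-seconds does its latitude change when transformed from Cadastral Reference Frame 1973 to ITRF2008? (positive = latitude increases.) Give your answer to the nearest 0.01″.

Δφ = 14.45″

sin φ = -0.621383, cos φ = 0.783507, sin λ = -0.999503, cos λ = -0.031531.
North component: ΔN = −sin φ cos λ·ΔX − sin φ sin λ·ΔY + cos φ·ΔZ = −(-0.621383)(-0.031531)(538) − (-0.621383)(-0.999503)(-156) + (0.783507)(459) = 445.98 m.
1° of latitude spans πR/180 = 111125 m, so Δφ = 445.98 / 111125 × 3600 = 14.448″.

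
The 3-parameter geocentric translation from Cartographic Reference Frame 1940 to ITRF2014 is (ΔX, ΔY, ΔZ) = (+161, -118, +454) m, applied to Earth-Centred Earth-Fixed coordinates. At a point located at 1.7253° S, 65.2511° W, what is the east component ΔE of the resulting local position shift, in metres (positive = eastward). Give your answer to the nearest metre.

ΔE = 97 m

The local east axis at (φ, λ) is (−sin λ, cos λ, 0), so ΔE = −sin(-65.2511°)·161 + cos(-65.2511°)·(-118) = 96.81 m.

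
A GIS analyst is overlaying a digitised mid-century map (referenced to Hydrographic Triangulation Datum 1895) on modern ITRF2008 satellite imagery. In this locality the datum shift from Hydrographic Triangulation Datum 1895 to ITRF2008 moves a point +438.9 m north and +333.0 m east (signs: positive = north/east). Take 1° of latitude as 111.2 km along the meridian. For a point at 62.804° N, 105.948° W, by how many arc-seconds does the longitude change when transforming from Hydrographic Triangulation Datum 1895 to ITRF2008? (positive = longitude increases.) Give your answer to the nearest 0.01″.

At latitude 62.804°, cos φ = 0.457036.
1° of longitude at this latitude = 111.2 × cos φ = 50.82 km, so Δλ = 333.0 / 50822.4 = 0.0065522° = 23.588″.

Δλ = 23.59″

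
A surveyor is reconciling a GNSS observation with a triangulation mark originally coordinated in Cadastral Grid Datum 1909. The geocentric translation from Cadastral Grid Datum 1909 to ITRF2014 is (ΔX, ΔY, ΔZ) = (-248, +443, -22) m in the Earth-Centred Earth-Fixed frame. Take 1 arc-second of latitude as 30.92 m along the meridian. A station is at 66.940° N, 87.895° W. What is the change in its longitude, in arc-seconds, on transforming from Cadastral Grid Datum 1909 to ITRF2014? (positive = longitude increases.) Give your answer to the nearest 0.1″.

sin φ = 0.920095, cos φ = 0.391695, sin λ = -0.999325, cos λ = 0.036731.
East component: ΔE = −sin λ·ΔX + cos λ·ΔY = −(-0.999325)(-248) + (0.036731)(443) = -231.56 m.
1° of latitude spans 3600 × 30.92 = 111312 m; at latitude φ, 1° of longitude spans that × cos φ = 43600.3 m, so Δλ = -231.56 / 43600.3 × 3600 = -19.120″.

Δλ = -19.1″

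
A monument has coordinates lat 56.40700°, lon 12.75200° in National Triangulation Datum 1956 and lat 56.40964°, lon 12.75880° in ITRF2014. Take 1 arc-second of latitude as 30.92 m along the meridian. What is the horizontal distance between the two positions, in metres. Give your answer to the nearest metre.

Δφ = 56.40964° − 56.40700° = +0.00264°; Δλ = 12.75880° − 12.75200° = +0.00680°.
1° of latitude = 3600 × 30.92 = 111312 m.
ΔN = Δφ × 111312 = 293.9 m; ΔE = Δλ × 111312 × cos(56.40700°) = +0.00680 × 111312 × 0.553290 = 418.8 m.
Distance = √(ΔE² + ΔN²) = √(418.8² + 293.9²) = 511.6 m.

512 m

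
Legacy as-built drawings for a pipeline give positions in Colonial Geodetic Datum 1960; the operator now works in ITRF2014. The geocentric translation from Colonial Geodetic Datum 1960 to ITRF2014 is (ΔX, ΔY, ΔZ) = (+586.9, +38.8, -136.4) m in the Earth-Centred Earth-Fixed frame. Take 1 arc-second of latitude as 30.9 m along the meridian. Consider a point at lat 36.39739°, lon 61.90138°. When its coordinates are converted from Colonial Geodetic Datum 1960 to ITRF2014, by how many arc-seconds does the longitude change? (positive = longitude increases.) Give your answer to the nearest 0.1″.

Δλ = -20.1″

sin φ = 0.593382, cos φ = 0.804921, sin λ = 0.882138, cos λ = 0.470991.
East component: ΔE = −sin λ·ΔX + cos λ·ΔY = −(0.882138)(586.9) + (0.470991)(38.8) = -499.45 m.
1° of latitude spans 3600 × 30.90 = 111240 m; at latitude φ, 1° of longitude spans that × cos φ = 89539.4 m, so Δλ = -499.45 / 89539.4 × 3600 = -20.081″.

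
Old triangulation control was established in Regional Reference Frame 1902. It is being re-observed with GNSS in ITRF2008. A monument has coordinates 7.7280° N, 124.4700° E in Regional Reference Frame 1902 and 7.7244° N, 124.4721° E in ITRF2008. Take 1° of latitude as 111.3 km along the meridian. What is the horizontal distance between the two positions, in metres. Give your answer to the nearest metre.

463 m

Δφ = 7.7244° − 7.7280° = -0.0036°; Δλ = 124.4721° − 124.4700° = +0.0021°.
ΔN = Δφ × 111300 = -400.7 m; ΔE = Δλ × 111300 × cos(7.7280°) = +0.0021 × 111300 × 0.990918 = 231.6 m.
Distance = √(ΔE² + ΔN²) = √(231.6² + (-400.7)²) = 462.8 m.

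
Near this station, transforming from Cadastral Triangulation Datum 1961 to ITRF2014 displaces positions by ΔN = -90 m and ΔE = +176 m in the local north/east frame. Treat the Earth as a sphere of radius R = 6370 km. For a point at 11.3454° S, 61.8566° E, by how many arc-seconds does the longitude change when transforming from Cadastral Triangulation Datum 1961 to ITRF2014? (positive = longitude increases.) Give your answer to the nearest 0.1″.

At latitude -11.3454°, cos φ = 0.980459.
One radian of longitude at latitude φ spans R cos φ, so Δλ = ΔE / (R cos φ) = 176.0 / (6370000 × 0.980459) = 2.8180e-05 rad = 5.813″.

Δλ = 5.8″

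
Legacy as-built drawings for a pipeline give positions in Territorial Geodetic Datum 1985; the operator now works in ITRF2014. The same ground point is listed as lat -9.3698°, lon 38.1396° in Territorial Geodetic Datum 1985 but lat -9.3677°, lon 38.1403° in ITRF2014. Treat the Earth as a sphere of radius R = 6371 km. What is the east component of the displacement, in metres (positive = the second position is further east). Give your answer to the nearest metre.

ΔE = 77 m

Δφ = -9.3677° − -9.3698° = +0.0021°; Δλ = 38.1403° − 38.1396° = +0.0007°.
1° along a meridian = πR/180 = 111195 m.
ΔN = Δφ × 111195 = 233.5 m; ΔE = Δλ × 111195 × cos(-9.3698°) = +0.0007 × 111195 × 0.986658 = 76.8 m.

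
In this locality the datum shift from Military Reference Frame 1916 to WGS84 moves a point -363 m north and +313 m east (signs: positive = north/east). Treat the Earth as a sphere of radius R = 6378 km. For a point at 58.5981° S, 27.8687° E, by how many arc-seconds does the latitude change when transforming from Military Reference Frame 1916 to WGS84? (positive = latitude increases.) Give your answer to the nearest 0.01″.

On a sphere of radius R, 1 rad of latitude = R, so Δφ = ΔN / R = -363.0 / 6378000 = -5.6914e-05 rad = -11.739″.

Δφ = -11.74″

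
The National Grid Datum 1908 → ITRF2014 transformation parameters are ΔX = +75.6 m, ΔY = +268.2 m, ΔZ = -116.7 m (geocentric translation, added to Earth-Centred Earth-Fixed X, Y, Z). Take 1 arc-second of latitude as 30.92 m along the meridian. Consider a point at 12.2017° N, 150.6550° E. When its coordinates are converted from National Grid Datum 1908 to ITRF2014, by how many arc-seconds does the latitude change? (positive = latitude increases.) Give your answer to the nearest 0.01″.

sin φ = 0.211354, cos φ = 0.977410, sin λ = 0.490067, cos λ = -0.871685.
North component: ΔN = −sin φ cos λ·ΔX − sin φ sin λ·ΔY + cos φ·ΔZ = −(0.211354)(-0.871685)(75.6) − (0.211354)(0.490067)(268.2) + (0.977410)(-116.7) = -127.92 m.
1° of latitude spans 3600 × 30.92 = 111312 m, so Δφ = -127.92 / 111312 × 3600 = -4.137″.

Δφ = -4.14″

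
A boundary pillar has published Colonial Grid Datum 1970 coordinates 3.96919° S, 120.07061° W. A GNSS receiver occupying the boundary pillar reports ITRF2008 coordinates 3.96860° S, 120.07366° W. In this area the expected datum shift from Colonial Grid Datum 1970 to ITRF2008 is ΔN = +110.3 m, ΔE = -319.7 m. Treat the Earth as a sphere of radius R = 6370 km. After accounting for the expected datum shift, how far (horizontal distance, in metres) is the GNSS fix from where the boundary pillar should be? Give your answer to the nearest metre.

Observed coordinate differences: Δφ = +0.00059°, Δλ = -0.00305°.
Converting to metres (1° lat = 111177 m, cos φ = 0.997601): observed ΔN = 65.6 m, observed ΔE = -338.3 m.
Subtracting the expected shift leaves a residual of 65.6 − (110.3) = -44.7 m north and -338.3 − (-319.7) = -18.6 m east.
Residual distance = √((-44.7)² + (-18.6)²) = 48.4 m.

48 m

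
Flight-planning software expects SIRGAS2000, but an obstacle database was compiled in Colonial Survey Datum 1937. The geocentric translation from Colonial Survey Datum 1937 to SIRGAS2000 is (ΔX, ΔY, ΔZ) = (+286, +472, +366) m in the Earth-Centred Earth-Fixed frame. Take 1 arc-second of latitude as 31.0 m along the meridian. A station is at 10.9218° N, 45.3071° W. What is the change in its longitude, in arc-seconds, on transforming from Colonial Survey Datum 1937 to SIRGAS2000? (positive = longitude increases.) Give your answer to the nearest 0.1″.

Δλ = 17.6″

sin φ = 0.189469, cos φ = 0.981887, sin λ = -0.710887, cos λ = 0.703307.
East component: ΔE = −sin λ·ΔX + cos λ·ΔY = −(-0.710887)(286) + (0.703307)(472) = 535.27 m.
1° of latitude spans 3600 × 31.00 = 111600 m; at latitude φ, 1° of longitude spans that × cos φ = 109578.6 m, so Δλ = 535.27 / 109578.6 × 3600 = 17.585″.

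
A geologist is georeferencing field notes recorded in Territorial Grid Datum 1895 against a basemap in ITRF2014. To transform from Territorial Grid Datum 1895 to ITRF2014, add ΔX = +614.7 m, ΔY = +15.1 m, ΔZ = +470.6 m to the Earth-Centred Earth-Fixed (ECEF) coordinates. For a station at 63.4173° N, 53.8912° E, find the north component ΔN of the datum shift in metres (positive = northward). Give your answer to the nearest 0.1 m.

The local north axis is (−sin φ cos λ, −sin φ sin λ, cos φ), giving ΔN = -323.961 − 10.910 + 210.588 = -124.28 m.

ΔN = -124.3 m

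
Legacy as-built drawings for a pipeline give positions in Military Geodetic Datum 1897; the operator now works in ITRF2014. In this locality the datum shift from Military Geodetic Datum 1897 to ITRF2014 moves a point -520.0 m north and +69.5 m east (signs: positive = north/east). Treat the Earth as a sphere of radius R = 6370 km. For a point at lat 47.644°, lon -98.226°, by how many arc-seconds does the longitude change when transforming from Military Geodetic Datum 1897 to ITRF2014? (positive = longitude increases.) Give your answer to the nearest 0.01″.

Δλ = 3.34″

At latitude 47.644°, cos φ = 0.673735.
One radian of longitude at latitude φ spans R cos φ, so Δλ = ΔE / (R cos φ) = 69.5 / (6370000 × 0.673735) = 1.6194e-05 rad = 3.340″.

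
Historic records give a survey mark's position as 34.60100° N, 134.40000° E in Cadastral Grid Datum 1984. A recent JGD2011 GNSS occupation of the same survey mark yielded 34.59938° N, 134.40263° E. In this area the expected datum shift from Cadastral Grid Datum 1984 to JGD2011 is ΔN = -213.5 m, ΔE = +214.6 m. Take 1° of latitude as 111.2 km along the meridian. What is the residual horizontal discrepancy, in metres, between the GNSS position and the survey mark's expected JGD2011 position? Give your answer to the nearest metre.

Observed coordinate differences: Δφ = -0.00162°, Δλ = +0.00263°.
Converting to metres (1° lat = 111200 m, cos φ = 0.823126): observed ΔN = -180.1 m, observed ΔE = 240.7 m.
Subtracting the expected shift leaves a residual of -180.1 − (-213.5) = 33.4 m north and 240.7 − (214.6) = 26.1 m east.
Residual distance = √(33.4² + 26.1²) = 42.4 m.

42 m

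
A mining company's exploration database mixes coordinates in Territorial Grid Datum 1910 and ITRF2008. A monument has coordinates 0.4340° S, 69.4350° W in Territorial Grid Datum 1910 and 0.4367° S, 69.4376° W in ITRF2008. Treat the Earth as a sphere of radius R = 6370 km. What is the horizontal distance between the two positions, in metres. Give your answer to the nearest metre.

Δφ = -0.4367° − -0.4340° = -0.0027°; Δλ = -69.4376° − -69.4350° = -0.0026°.
1° along a meridian = πR/180 = 111177 m.
ΔN = Δφ × 111177 = -300.2 m; ΔE = Δλ × 111177 × cos(-0.4340°) = -0.0026 × 111177 × 0.999971 = -289.1 m.
Distance = √(ΔE² + ΔN²) = √((-289.1)² + (-300.2)²) = 416.7 m.

417 m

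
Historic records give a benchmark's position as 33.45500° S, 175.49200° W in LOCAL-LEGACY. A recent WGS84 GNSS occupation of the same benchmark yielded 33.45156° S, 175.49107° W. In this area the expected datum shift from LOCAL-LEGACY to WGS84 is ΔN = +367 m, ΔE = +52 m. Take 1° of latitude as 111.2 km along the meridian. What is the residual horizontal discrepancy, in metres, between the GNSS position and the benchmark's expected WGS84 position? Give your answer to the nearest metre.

38 m

Observed coordinate differences: Δφ = +0.00344°, Δλ = +0.00093°.
Converting to metres (1° lat = 111200 m, cos φ = 0.834319): observed ΔN = 382.5 m, observed ΔE = 86.3 m.
Subtracting the expected shift leaves a residual of 382.5 − (367) = 15.5 m north and 86.3 − (52) = 34.3 m east.
Residual distance = √(15.5² + 34.3²) = 37.6 m.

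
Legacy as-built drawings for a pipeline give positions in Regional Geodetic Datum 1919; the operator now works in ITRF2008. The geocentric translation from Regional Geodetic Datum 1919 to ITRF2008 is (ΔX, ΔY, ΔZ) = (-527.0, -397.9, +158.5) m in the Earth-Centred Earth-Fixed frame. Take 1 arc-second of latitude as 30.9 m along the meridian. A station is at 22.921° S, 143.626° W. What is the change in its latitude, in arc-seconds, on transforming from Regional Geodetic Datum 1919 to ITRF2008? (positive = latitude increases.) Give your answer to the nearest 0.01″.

Δφ = 13.05″

sin φ = -0.389462, cos φ = 0.921043, sin λ = -0.593054, cos λ = -0.805163.
North component: ΔN = −sin φ cos λ·ΔX − sin φ sin λ·ΔY + cos φ·ΔZ = −(-0.389462)(-0.805163)(-527.0) − (-0.389462)(-0.593054)(-397.9) + (0.921043)(158.5) = 403.15 m.
1° of latitude spans 3600 × 30.90 = 111240 m, so Δφ = 403.15 / 111240 × 3600 = 13.047″.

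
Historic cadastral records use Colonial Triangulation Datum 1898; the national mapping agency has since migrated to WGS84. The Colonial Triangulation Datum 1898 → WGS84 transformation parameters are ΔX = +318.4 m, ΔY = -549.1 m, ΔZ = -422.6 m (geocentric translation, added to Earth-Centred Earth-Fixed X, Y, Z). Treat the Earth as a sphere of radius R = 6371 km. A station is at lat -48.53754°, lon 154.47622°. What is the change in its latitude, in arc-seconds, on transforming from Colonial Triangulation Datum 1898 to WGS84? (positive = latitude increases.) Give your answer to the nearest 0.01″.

Δφ = -21.77″

sin φ = -0.749390, cos φ = 0.662129, sin λ = 0.430886, cos λ = -0.902407.
North component: ΔN = −sin φ cos λ·ΔX − sin φ sin λ·ΔY + cos φ·ΔZ = −(-0.749390)(-0.902407)(318.4) − (-0.749390)(0.430886)(-549.1) + (0.662129)(-422.6) = -672.44 m.
1° of latitude spans πR/180 = 111195 m, so Δφ = -672.44 / 111195 × 3600 = -21.771″.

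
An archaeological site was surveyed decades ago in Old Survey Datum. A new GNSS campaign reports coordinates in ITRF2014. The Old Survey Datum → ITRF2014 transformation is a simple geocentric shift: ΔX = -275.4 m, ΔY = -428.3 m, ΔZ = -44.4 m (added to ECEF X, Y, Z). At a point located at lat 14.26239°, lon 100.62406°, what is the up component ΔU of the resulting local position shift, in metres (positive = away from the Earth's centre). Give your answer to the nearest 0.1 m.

ΔU = -369.7 m

The local up (radial) axis is (cos φ cos λ, cos φ sin λ, sin φ), giving ΔU = 49.209 − 407.983 − 10.939 = -369.71 m.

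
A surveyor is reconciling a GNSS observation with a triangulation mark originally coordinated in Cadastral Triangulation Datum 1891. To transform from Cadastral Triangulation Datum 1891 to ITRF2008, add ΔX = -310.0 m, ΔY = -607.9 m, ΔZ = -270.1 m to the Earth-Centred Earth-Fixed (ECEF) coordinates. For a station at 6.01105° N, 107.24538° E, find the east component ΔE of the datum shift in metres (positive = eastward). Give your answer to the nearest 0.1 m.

ΔE = 476.3 m

The local east axis at (φ, λ) is (−sin λ, cos λ, 0), so ΔE = −sin(107.24538°)·(-310.0) + cos(107.24538°)·(-607.9) = 476.28 m.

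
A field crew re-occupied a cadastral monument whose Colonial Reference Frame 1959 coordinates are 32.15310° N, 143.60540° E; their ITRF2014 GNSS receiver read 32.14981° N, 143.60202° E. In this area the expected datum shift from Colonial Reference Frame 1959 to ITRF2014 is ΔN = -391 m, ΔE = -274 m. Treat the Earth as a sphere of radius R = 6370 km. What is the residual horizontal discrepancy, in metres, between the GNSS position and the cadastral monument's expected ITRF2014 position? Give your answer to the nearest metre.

51 m

Observed coordinate differences: Δφ = -0.00329°, Δλ = -0.00338°.
Converting to metres (1° lat = 111177 m, cos φ = 0.846629): observed ΔN = -365.8 m, observed ΔE = -318.1 m.
Subtracting the expected shift leaves a residual of -365.8 − (-391) = 25.2 m north and -318.1 − (-274) = -44.1 m east.
Residual distance = √(25.2² + (-44.1)²) = 50.8 m.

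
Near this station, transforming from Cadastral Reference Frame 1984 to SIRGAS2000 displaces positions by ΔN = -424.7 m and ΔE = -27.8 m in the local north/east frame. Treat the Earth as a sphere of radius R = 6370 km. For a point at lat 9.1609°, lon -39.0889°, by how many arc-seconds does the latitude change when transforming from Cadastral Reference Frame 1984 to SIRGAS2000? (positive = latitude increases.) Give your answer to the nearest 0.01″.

On a sphere of radius R, 1 rad of latitude = R, so Δφ = ΔN / R = -424.7 / 6370000 = -6.6672e-05 rad = -13.752″.

Δφ = -13.75″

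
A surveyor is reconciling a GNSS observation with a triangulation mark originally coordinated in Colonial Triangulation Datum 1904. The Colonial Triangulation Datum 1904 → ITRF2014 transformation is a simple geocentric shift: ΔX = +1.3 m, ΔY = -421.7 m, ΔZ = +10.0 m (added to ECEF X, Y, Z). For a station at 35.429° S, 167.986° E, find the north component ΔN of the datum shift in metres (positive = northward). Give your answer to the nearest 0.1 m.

ΔN = -43.5 m

At φ = -35.429°, λ = 167.986°: sin φ = -0.579694, cos φ = 0.814834, sin λ = 0.208151, cos λ = -0.978097.
ΔN = −sin φ cos λ·ΔX − sin φ sin λ·ΔY + cos φ·ΔZ = −(-0.579694)(-0.978097)(1.3) − (-0.579694)(0.208151)(-421.7) + (0.814834)(10.0) = -43.47 m.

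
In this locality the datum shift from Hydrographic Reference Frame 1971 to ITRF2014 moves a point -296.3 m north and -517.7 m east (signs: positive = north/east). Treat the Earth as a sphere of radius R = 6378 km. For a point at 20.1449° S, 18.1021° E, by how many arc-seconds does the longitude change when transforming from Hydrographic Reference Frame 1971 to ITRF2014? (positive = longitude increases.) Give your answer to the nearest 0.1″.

At latitude -20.1449°, cos φ = 0.938825.
One radian of longitude at latitude φ spans R cos φ, so Δλ = ΔE / (R cos φ) = -517.7 / (6378000 × 0.938825) = -8.6459e-05 rad = -17.833″.

Δλ = -17.8″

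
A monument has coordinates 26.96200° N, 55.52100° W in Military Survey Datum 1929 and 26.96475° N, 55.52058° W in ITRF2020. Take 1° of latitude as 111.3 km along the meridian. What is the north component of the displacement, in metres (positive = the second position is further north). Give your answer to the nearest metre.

Δφ = 26.96475° − 26.96200° = +0.00275°; Δλ = -55.52058° − -55.52100° = +0.00042°.
ΔN = Δφ × 111300 = 306.1 m; ΔE = Δλ × 111300 × cos(26.96200°) = +0.00042 × 111300 × 0.891307 = 41.7 m.

ΔN = 306 m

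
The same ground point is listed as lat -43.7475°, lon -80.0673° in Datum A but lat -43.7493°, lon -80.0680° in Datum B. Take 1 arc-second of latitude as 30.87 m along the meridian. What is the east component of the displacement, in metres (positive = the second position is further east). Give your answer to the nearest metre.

Δφ = -43.7493° − -43.7475° = -0.0018°; Δλ = -80.0680° − -80.0673° = -0.0007°.
1° of latitude = 3600 × 30.87 = 111132 m.
ΔN = Δφ × 111132 = -200.0 m; ΔE = Δλ × 111132 × cos(-43.7475°) = -0.0007 × 111132 × 0.722394 = -56.2 m.

ΔE = -56 m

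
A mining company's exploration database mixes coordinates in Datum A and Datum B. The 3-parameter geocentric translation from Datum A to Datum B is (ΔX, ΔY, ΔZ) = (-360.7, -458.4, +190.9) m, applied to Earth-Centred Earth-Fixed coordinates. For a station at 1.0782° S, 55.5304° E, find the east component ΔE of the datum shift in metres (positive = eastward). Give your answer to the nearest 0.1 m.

ΔE = 37.9 m

At φ = -1.0782°, λ = 55.5304°: sin φ = -0.018817, cos φ = 0.999823, sin λ = 0.824427, cos λ = 0.565969.
ΔE = −sin λ·ΔX + cos λ·ΔY = −(0.824427)·(-360.7) + (0.565969)·(-458.4) = 37.93 m.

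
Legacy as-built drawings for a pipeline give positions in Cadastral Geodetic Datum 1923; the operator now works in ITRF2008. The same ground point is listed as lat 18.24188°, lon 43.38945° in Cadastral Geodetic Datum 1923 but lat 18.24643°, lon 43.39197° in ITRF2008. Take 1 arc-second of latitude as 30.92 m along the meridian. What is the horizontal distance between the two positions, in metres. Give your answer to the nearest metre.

Δφ = 18.24643° − 18.24188° = +0.00455°; Δλ = 43.39197° − 43.38945° = +0.00252°.
1° of latitude = 3600 × 30.92 = 111312 m.
ΔN = Δφ × 111312 = 506.5 m; ΔE = Δλ × 111312 × cos(18.24188°) = +0.00252 × 111312 × 0.949743 = 266.4 m.
Distance = √(ΔE² + ΔN²) = √(266.4² + 506.5²) = 572.3 m.

572 m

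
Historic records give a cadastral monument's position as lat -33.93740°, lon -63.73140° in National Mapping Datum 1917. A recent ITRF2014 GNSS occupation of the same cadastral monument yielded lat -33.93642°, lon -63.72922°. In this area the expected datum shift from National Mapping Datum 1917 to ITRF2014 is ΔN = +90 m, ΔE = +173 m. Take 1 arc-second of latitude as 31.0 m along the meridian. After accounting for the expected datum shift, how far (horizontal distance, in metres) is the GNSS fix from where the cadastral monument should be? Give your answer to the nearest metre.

Observed coordinate differences: Δφ = +0.00098°, Δλ = +0.00218°.
Converting to metres (1° lat = 111600 m, cos φ = 0.829648): observed ΔN = 109.4 m, observed ΔE = 201.8 m.
Subtracting the expected shift leaves a residual of 109.4 − (90) = 19.4 m north and 201.8 − (173) = 28.8 m east.
Residual distance = √(19.4² + 28.8²) = 34.7 m.

35 m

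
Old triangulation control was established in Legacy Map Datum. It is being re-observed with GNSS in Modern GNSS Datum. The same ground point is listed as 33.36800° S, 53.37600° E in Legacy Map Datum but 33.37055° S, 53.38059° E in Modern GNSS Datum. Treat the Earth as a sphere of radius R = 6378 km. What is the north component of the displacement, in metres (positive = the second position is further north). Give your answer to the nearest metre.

Δφ = -33.37055° − -33.36800° = -0.00255°; Δλ = 53.38059° − 53.37600° = +0.00459°.
1° along a meridian = πR/180 = 111317 m.
ΔN = Δφ × 111317 = -283.9 m; ΔE = Δλ × 111317 × cos(-33.36800°) = +0.00459 × 111317 × 0.835155 = 426.7 m.

ΔN = -284 m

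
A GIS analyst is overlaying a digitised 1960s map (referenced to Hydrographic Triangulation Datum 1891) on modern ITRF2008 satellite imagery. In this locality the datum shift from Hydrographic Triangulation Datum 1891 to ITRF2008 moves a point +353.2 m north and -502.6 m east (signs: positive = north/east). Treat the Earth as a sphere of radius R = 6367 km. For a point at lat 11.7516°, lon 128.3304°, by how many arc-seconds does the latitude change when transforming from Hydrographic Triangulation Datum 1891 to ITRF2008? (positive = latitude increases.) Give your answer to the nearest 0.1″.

On a sphere of radius R, 1 rad of latitude = R, so Δφ = ΔN / R = 353.2 / 6367000 = 5.5474e-05 rad = 11.442″.

Δφ = 11.4″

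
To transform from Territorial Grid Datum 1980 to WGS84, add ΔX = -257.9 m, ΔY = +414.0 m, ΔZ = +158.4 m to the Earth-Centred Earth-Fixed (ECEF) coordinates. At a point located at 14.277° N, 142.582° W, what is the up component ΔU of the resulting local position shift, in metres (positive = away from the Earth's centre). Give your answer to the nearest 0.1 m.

ΔU = -6.2 m

The local up (radial) axis is (cos φ cos λ, cos φ sin λ, sin φ), giving ΔU = 198.504 − 243.788 + 39.063 = -6.22 m.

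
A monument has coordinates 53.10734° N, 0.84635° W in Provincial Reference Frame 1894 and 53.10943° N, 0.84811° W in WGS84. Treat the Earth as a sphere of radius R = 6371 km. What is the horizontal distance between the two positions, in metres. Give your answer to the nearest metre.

260 m

Δφ = 53.10943° − 53.10734° = +0.00209°; Δλ = -0.84811° − -0.84635° = -0.00176°.
1° along a meridian = πR/180 = 111195 m.
ΔN = Δφ × 111195 = 232.4 m; ΔE = Δλ × 111195 × cos(53.10734°) = -0.00176 × 111195 × 0.600318 = -117.5 m.
Distance = √(ΔE² + ΔN²) = √((-117.5)² + 232.4²) = 260.4 m.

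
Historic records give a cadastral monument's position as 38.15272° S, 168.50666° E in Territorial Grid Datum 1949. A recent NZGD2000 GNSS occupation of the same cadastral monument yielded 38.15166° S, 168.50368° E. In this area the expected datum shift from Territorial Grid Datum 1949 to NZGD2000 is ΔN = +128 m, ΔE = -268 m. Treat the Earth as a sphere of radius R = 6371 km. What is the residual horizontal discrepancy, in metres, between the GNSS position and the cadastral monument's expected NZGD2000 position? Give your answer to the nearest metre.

Observed coordinate differences: Δφ = +0.00106°, Δλ = -0.00298°.
Converting to metres (1° lat = 111195 m, cos φ = 0.786367): observed ΔN = 117.9 m, observed ΔE = -260.6 m.
Subtracting the expected shift leaves a residual of 117.9 − (128) = -10.1 m north and -260.6 − (-268) = 7.4 m east.
Residual distance = √((-10.1)² + 7.4²) = 12.6 m.

13 m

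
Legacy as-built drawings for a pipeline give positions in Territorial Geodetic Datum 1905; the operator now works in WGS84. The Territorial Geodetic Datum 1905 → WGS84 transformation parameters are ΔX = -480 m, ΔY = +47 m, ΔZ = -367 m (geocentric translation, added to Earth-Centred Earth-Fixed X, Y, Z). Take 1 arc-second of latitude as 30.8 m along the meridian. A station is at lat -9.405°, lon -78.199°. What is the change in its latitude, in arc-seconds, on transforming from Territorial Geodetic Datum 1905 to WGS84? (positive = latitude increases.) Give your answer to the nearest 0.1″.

Δφ = -12.5″

sin φ = -0.163412, cos φ = 0.986558, sin λ = -0.978864, cos λ = 0.204513.
North component: ΔN = −sin φ cos λ·ΔX − sin φ sin λ·ΔY + cos φ·ΔZ = −(-0.163412)(0.204513)(-480) − (-0.163412)(-0.978864)(47) + (0.986558)(-367) = -385.63 m.
1° of latitude spans 3600 × 30.80 = 110880 m, so Δφ = -385.63 / 110880 × 3600 = -12.520″.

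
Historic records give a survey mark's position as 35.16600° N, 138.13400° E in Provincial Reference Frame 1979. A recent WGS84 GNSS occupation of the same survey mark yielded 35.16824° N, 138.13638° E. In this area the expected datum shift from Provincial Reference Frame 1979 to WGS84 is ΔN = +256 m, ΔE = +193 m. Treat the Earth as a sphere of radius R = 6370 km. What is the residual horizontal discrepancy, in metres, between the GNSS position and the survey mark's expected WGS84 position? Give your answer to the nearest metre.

Observed coordinate differences: Δφ = +0.00224°, Δλ = +0.00238°.
Converting to metres (1° lat = 111177 m, cos φ = 0.817487): observed ΔN = 249.0 m, observed ΔE = 216.3 m.
Subtracting the expected shift leaves a residual of 249.0 − (256) = -7.0 m north and 216.3 − (193) = 23.3 m east.
Residual distance = √((-7.0)² + 23.3²) = 24.3 m.

24 m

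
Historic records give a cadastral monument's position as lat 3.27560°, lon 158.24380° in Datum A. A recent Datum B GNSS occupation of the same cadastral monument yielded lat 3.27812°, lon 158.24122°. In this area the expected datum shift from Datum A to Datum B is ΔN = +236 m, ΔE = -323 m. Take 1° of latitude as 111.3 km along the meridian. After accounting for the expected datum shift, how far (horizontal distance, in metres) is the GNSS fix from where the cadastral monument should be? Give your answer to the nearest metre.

57 m

Observed coordinate differences: Δφ = +0.00252°, Δλ = -0.00258°.
Converting to metres (1° lat = 111300 m, cos φ = 0.998366): observed ΔN = 280.5 m, observed ΔE = -286.7 m.
Subtracting the expected shift leaves a residual of 280.5 − (236) = 44.5 m north and -286.7 − (-323) = 36.3 m east.
Residual distance = √(44.5² + 36.3²) = 57.4 m.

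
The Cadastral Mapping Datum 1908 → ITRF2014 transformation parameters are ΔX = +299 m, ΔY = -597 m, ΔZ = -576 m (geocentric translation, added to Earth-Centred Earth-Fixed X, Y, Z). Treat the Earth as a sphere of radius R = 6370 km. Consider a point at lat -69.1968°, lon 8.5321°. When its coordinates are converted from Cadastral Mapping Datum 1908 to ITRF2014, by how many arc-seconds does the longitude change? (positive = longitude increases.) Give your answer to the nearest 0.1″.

Δλ = -57.9″

sin φ = -0.934806, cos φ = 0.355159, sin λ = 0.148363, cos λ = 0.988933.
East component: ΔE = −sin λ·ΔX + cos λ·ΔY = −(0.148363)(299) + (0.988933)(-597) = -634.75 m.
1° of latitude spans πR/180 = 111177 m; at latitude φ, 1° of longitude spans that × cos φ = 39485.7 m, so Δλ = -634.75 / 39485.7 × 3600 = -57.872″.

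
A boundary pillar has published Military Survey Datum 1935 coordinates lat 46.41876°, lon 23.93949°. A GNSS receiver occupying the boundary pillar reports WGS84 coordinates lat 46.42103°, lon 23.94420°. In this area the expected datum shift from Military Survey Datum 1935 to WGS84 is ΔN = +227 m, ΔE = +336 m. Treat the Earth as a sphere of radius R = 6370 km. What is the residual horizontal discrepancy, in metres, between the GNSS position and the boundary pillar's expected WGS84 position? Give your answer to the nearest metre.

Observed coordinate differences: Δφ = +0.00227°, Δλ = +0.00471°.
Converting to metres (1° lat = 111177 m, cos φ = 0.689382): observed ΔN = 252.4 m, observed ΔE = 361.0 m.
Subtracting the expected shift leaves a residual of 252.4 − (227) = 25.4 m north and 361.0 − (336) = 25.0 m east.
Residual distance = √(25.4² + 25.0²) = 35.6 m.

36 m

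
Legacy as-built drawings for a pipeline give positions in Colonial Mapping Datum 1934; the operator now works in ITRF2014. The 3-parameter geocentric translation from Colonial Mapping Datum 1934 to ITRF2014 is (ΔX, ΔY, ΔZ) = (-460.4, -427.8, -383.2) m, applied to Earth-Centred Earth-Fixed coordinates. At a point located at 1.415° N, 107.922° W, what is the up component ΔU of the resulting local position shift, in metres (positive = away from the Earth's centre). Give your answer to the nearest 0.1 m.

ΔU = 539.1 m

The local up (radial) axis is (cos φ cos λ, cos φ sin λ, sin φ), giving ΔU = 141.632 + 406.917 − 9.463 = 539.09 m.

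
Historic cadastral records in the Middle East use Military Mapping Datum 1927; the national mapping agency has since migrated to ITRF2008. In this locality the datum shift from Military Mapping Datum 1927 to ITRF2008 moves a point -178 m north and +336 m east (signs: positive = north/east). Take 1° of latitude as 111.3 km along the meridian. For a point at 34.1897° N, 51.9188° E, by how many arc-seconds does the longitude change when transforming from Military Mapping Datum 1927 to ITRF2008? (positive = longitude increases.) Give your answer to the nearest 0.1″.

Δλ = 13.1″

At latitude 34.1897°, cos φ = 0.827182.
1° of longitude at this latitude = 111.3 × cos φ = 92.07 km, so Δλ = 336.0 / 92065.3 = 0.0036496° = 13.138″.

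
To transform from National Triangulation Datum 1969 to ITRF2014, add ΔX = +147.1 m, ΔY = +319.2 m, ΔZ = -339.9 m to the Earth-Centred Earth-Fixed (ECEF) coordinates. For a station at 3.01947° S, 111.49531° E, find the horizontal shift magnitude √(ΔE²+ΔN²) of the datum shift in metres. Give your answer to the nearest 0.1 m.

At φ = -3.01947°, λ = 111.49531°: sin φ = -0.052675, cos φ = 0.998612, sin λ = 0.930448, cos λ = -0.366425.
ΔE = −sin λ·ΔX + cos λ·ΔY = −(0.930448)·(147.1) + (-0.366425)·(319.2) = -253.83 m.
ΔN = −sin φ cos λ·ΔX − sin φ sin λ·ΔY + cos φ·ΔZ = −(-0.052675)(-0.366425)(147.1) − (-0.052675)(0.930448)(319.2) + (0.998612)(-339.9) = -326.62 m.
Horizontal magnitude = √(ΔE² + ΔN²) = √((-253.83)² + (-326.62)²) = 413.66 m.

413.7 m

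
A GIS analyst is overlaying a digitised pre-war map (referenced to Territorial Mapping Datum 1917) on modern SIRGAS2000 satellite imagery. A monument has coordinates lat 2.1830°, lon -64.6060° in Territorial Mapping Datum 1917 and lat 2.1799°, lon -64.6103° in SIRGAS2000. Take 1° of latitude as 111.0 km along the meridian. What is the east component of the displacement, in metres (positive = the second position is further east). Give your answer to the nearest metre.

ΔE = -477 m

Δφ = 2.1799° − 2.1830° = -0.0031°; Δλ = -64.6103° − -64.6060° = -0.0043°.
ΔN = Δφ × 111000 = -344.1 m; ΔE = Δλ × 111000 × cos(2.1830°) = -0.0043 × 111000 × 0.999274 = -477.0 m.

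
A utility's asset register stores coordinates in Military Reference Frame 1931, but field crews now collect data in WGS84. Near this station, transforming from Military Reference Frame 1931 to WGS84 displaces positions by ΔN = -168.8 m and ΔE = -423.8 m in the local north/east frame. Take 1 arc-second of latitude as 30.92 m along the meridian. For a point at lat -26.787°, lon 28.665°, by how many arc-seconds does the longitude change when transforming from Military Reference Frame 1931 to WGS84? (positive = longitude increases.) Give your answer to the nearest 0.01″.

At latitude -26.787°, cos φ = 0.892688.
1″ of longitude at this latitude = 30.92 × cos φ = 27.6019 m, so Δλ = -423.8 / 27.6019 = -15.354″.

Δλ = -15.35″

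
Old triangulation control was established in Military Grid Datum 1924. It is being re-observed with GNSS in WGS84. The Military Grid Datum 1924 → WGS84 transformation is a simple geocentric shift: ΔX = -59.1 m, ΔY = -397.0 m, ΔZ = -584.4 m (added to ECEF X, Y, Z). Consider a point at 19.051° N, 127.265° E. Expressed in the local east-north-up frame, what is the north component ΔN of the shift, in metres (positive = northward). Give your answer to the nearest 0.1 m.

ΔN = -460.9 m

At φ = 19.051°, λ = 127.265°: sin φ = 0.326410, cos φ = 0.945228, sin λ = 0.795844, cos λ = -0.605502.
ΔN = −sin φ cos λ·ΔX − sin φ sin λ·ΔY + cos φ·ΔZ = −(0.326410)(-0.605502)(-59.1) − (0.326410)(0.795844)(-397.0) + (0.945228)(-584.4) = -460.94 m.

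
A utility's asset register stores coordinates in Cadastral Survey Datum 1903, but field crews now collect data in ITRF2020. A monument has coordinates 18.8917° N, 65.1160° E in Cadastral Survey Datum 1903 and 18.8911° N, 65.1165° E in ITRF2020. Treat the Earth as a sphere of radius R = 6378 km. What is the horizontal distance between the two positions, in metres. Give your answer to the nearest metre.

Δφ = 18.8911° − 18.8917° = -0.0006°; Δλ = 65.1165° − 65.1160° = +0.0005°.
1° along a meridian = πR/180 = 111317 m.
ΔN = Δφ × 111317 = -66.8 m; ΔE = Δλ × 111317 × cos(18.8917°) = +0.0005 × 111317 × 0.946132 = 52.7 m.
Distance = √(ΔE² + ΔN²) = √(52.7² + (-66.8)²) = 85.1 m.

85 m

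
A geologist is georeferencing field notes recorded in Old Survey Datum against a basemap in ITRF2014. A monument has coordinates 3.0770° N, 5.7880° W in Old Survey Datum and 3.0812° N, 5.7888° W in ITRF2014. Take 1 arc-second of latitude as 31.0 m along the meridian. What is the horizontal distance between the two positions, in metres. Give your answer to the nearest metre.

Δφ = 3.0812° − 3.0770° = +0.0042°; Δλ = -5.7888° − -5.7880° = -0.0008°.
1° of latitude = 3600 × 31.00 = 111600 m.
ΔN = Δφ × 111600 = 468.7 m; ΔE = Δλ × 111600 × cos(3.0770°) = -0.0008 × 111600 × 0.998558 = -89.2 m.
Distance = √(ΔE² + ΔN²) = √((-89.2)² + 468.7²) = 477.1 m.

477 m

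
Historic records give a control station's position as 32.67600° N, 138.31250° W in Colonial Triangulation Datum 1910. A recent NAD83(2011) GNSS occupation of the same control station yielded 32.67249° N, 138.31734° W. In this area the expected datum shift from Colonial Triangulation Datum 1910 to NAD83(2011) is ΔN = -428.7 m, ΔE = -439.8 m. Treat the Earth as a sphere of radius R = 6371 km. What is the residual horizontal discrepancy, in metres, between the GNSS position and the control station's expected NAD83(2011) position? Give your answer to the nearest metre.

41 m

Observed coordinate differences: Δφ = -0.00351°, Δλ = -0.00484°.
Converting to metres (1° lat = 111195 m, cos φ = 0.841737): observed ΔN = -390.3 m, observed ΔE = -453.0 m.
Subtracting the expected shift leaves a residual of -390.3 − (-428.7) = 38.4 m north and -453.0 − (-439.8) = -13.2 m east.
Residual distance = √(38.4² + (-13.2)²) = 40.6 m.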